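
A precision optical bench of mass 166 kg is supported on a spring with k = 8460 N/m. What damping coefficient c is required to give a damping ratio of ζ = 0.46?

c_c = 2√(k·m) = 2√(8460 × 166) = 2370 N·s/m.
c = ζ·c_c = 0.46 × 2370 = 1090 N·s/m.

1090 N·s/m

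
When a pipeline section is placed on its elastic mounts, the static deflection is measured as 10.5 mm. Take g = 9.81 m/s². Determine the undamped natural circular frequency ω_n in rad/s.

30.6 rad/s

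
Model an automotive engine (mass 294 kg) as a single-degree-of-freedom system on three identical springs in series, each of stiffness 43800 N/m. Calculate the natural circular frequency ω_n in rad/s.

Series springs: 1/k_eq = 3/43800, so k_eq = 43800/3 = 14600 N/m.
ω_n = √(k_eq/m) = √(14600/294) = √49.66 = 7.047 rad/s.

7.05 rad/s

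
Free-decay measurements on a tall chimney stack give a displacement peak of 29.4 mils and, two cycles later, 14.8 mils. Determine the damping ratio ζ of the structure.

0.0545

Logarithmic decrement δ = (1/n)·ln(x₀/x_n) = (1/2)·ln(29.4/14.8) = (1/2)·ln(1.986) = 0.3432.
ζ = δ/√(4π² + δ²) = 0.3432/√(39.48 + 0.118) = 0.3432/6.293 = 0.05454.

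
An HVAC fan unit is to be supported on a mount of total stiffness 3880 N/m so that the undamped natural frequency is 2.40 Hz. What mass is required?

17.1 kg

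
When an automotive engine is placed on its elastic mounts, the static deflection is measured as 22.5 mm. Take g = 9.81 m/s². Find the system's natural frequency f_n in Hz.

3.32 Hz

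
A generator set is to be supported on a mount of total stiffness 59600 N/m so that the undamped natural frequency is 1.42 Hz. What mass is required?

749 kg

ω_n = 2πf_n = 2π × 1.42 = 8.922 rad/s.
m = k/ω_n² = 59600/8.922² = 59600/79.60 = 748.7 kg.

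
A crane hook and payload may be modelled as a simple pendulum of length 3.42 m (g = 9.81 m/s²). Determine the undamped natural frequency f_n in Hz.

0.270 Hz

For a simple pendulum ω_n = √(g/L) = √(9.81/3.42) = √2.868 = 1.694 rad/s.
f_n = ω_n/(2π) = 1.694/6.283 = 0.2696 Hz.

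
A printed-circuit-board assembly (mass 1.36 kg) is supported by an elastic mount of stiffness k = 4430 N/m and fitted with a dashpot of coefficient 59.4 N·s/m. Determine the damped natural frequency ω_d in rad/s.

52.7 rad/s

ω_n = √(k/m) = √(4430/1.36) = 57.07 rad/s.
Critical damping c_c = 2√(k·m) = 2√(4430 × 1.36) = 155.2 N·s/m, so ζ = c/c_c = 59.4/155.2 = 0.3826.
ω_d = ω_n√(1 − ζ²) = 57.07 × √(1 − 0.146) = 52.73 rad/s.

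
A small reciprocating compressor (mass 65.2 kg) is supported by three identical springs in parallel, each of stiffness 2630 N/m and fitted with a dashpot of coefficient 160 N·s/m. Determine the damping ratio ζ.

Parallel springs add: k_eq = 3 × 2630 = 7890 N/m.
ω_n = √(k_eq/m) = √(7890/65.2) = 11.00 rad/s.
Critical damping c_c = 2√(k_eq·m) = 2√(7890 × 65.2) = 1434 N·s/m, so ζ = c/c_c = 160/1434 = 0.1115.

0.112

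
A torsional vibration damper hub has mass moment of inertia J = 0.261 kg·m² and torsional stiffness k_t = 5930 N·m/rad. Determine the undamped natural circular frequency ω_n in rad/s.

ω_n = √(k_t/J) = √(5930/0.261) = √22720 = 150.7 rad/s.

151 rad/s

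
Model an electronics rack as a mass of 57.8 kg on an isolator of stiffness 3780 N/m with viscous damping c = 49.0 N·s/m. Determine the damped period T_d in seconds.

0.778 s

ω_n = √(k/m) = √(3780/57.8) = 8.087 rad/s.
Critical damping c_c = 2√(k·m) = 2√(3780 × 57.8) = 934.8 N·s/m, so ζ = c/c_c = 49.0/934.8 = 0.05242.
ω_d = ω_n√(1 − ζ²) = 8.087 × √(1 − 0.00275) = 8.076 rad/s.
T_d = 2π/ω_d = 0.7780 s.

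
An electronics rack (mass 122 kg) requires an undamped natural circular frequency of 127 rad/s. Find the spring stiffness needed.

1970000 N/m

k = m·ω_n² = 122 × 127.0² = 122 × 16130 = 1968000 N/m.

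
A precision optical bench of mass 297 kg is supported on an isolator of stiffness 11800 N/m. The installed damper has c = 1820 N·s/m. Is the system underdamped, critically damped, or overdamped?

c_c = 2√(k·m) = 3744 N·s/m; ζ = c/c_c = 1820/3744 = 0.486.
Since ζ < 1 the system is underdamped.

underdamped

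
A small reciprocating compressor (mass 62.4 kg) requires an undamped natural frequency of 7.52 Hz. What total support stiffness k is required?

139000 N/m

ω_n = 2πf_n = 2π × 7.52 = 47.25 rad/s.
k = m·ω_n² = 62.4 × 47.25² = 62.4 × 2233 = 139300 N/m.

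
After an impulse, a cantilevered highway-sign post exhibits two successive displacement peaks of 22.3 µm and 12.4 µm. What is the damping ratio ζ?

Logarithmic decrement δ = (1/n)·ln(x₀/x_n) = (1/1)·ln(22.3/12.4) = (1/1)·ln(1.798) = 0.5869.
ζ = δ/√(4π² + δ²) = 0.5869/√(39.48 + 0.344) = 0.5869/6.311 = 0.09300.

0.0930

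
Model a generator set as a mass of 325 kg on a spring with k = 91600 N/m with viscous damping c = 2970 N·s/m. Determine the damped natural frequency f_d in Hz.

ω_n = √(k/m) = √(91600/325) = 16.79 rad/s.
Critical damping c_c = 2√(k·m) = 2√(91600 × 325) = 10910 N·s/m, so ζ = c/c_c = 2970/10910 = 0.2722.
ω_d = ω_n√(1 − ζ²) = 16.79 × √(1 − 0.0741) = 16.15 rad/s.
f_d = ω_d/(2π) = 2.571 Hz.

2.57 Hz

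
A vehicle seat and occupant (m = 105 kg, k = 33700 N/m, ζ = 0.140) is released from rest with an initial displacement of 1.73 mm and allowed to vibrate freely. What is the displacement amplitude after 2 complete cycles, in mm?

Logarithmic decrement δ = 2πζ/√(1 − ζ²) = 2π × 0.1400/√(1 − 0.0196) = 0.8884.
After n cycles, x_n/x₀ = e^(−nδ), so x_2 = 1.73 × e^(−2 × 0.8884) = 1.73 × 0.1692 = 0.2927 mm.

0.293 mm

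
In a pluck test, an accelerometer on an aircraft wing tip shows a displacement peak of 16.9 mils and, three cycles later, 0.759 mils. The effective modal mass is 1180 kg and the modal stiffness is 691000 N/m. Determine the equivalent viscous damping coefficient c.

9280 N·s/m

Logarithmic decrement δ = (1/n)·ln(x₀/x_n) = (1/3)·ln(16.9/0.759) = (1/3)·ln(22.27) = 1.034.
ζ = δ/√(4π² + δ²) = 1.034/√(39.48 + 1.07) = 1.034/6.368 = 0.1624.
c = ζ · 2√(km) = 0.1624 × 2√(691000 × 1180) = 0.1624 × 57110 = 9277 N·s/m.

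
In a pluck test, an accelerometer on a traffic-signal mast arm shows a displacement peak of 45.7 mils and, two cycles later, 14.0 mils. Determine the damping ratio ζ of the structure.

0.0937

Logarithmic decrement δ = (1/n)·ln(x₀/x_n) = (1/2)·ln(45.7/14.0) = (1/2)·ln(3.264) = 0.5915.
ζ = δ/√(4π² + δ²) = 0.5915/√(39.48 + 0.350) = 0.5915/6.311 = 0.09373.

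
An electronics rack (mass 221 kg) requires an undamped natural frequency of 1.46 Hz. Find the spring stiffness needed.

18600 N/m

ω_n = 2πf_n = 2π × 1.46 = 9.173 rad/s.
k = m·ω_n² = 221 × 9.173² = 221 × 84.15 = 18600 N/m.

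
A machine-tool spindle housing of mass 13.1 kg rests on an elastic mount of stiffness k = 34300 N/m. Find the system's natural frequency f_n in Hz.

8.14 Hz

ω_n = √(k/m) = √(34300/13.1) = √2618 = 51.17 rad/s.
f_n = ω_n/(2π) = 51.17/6.283 = 8.144 Hz.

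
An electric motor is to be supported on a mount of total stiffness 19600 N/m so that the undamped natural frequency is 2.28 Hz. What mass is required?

ω_n = 2πf_n = 2π × 2.28 = 14.33 rad/s.
m = k/ω_n² = 19600/14.33² = 19600/205.2 = 95.51 kg.

95.5 kg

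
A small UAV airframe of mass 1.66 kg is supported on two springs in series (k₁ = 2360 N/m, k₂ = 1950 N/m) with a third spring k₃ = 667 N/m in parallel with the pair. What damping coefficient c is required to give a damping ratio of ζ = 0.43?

Series pair: k_s = k₁k₂/(k₁+k₂) = (2360)(1950)/(2360 + 1950) = 1068 N/m. In parallel with k₃: k_eq = 1068 + 667 = 1735 N/m.
c_c = 2√(k_eq·m) = 2√(1735 × 1.66) = 107.3 N·s/m.
c = ζ·c_c = 0.43 × 107.3 = 46.15 N·s/m.

46.1 N·s/m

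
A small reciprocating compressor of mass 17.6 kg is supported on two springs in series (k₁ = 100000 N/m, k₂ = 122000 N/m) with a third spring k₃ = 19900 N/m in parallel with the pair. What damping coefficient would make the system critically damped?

Series pair: k_s = k₁k₂/(k₁+k₂) = (100000)(122000)/(100000 + 122000) = 54950 N/m. In parallel with k₃: k_eq = 54950 + 19900 = 74850 N/m.
c_c = 2√(k_eq·m) = 2√(74850 × 17.6) = 2 × 1148 = 2296 N·s/m.

2300 N·s/m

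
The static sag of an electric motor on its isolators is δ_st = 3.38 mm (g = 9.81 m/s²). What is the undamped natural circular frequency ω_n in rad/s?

53.9 rad/s

ω_n = √(g/δ_st) = √(9.81/0.00338) = √2902 = 53.87 rad/s.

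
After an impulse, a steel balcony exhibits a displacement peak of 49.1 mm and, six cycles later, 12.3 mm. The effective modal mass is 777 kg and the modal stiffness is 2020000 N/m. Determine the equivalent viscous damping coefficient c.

Logarithmic decrement δ = (1/n)·ln(x₀/x_n) = (1/6)·ln(49.1/12.3) = (1/6)·ln(3.992) = 0.2307.
ζ = δ/√(4π² + δ²) = 0.2307/√(39.48 + 0.0532) = 0.2307/6.287 = 0.03669.
c = ζ · 2√(km) = 0.03669 × 2√(2020000 × 777) = 0.03669 × 79230 = 2907 N·s/m.

2910 N·s/m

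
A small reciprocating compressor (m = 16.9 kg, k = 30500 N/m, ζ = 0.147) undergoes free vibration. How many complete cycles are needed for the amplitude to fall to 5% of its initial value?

4 cycles

Logarithmic decrement δ = 2πζ/√(1 − ζ²) = 2π × 0.1470/√(1 − 0.0216) = 0.9338.
x_n/x₀ = e^(−nδ) ≤ 0.05; take ln: n ≥ ln(1/0.05)/δ = 2.996/0.9338 = 3.208.
So 4 complete cycles are required.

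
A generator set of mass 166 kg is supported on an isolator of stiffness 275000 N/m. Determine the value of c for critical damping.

c_c = 2√(k·m) = 2√(275000 × 166) = 2 × 6756 = 13510 N·s/m.

13500 N·s/m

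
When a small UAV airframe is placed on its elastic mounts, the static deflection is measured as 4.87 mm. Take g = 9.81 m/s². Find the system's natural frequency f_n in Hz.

ω_n = √(g/δ_st) = √(9.81/0.00487) = √2014 = 44.88 rad/s.
f_n = ω_n/(2π) = 44.88/6.283 = 7.143 Hz.

7.14 Hz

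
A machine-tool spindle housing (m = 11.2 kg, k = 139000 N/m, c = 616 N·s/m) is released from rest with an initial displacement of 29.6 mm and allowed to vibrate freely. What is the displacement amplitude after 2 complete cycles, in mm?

1.21 mm

ζ = c/(2√(km)) = 616/(2√(139000 × 11.2)) = 616/2495 = 0.2469.
Logarithmic decrement δ = 2πζ/√(1 − ζ²) = 2π × 0.2469/√(1 − 0.0609) = 1.601.
After n cycles, x_n/x₀ = e^(−nδ), so x_2 = 29.6 × e^(−2 × 1.601) = 29.6 × 0.04072 = 1.205 mm.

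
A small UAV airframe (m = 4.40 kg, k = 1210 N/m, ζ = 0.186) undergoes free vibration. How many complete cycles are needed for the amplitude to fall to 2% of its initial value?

Logarithmic decrement δ = 2πζ/√(1 − ζ²) = 2π × 0.1860/√(1 − 0.0346) = 1.189.
x_n/x₀ = e^(−nδ) ≤ 0.02; take ln: n ≥ ln(1/0.02)/δ = 3.912/1.189 = 3.289.
So 4 complete cycles are required.

4 cycles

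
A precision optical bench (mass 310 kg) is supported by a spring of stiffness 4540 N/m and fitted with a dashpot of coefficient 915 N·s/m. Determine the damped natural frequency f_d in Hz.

ω_n = √(k/m) = √(4540/310) = 3.827 rad/s.
Critical damping c_c = 2√(k·m) = 2√(4540 × 310) = 2373 N·s/m, so ζ = c/c_c = 915/2373 = 0.3856.
ω_d = ω_n√(1 − ζ²) = 3.827 × √(1 − 0.149) = 3.531 rad/s.
f_d = ω_d/(2π) = 0.5620 Hz.

0.562 Hz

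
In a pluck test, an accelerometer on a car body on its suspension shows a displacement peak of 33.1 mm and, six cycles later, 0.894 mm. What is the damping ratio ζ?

Logarithmic decrement δ = (1/n)·ln(x₀/x_n) = (1/6)·ln(33.1/0.894) = (1/6)·ln(37.02) = 0.6019.
ζ = δ/√(4π² + δ²) = 0.6019/√(39.48 + 0.362) = 0.6019/6.312 = 0.09536.

0.0954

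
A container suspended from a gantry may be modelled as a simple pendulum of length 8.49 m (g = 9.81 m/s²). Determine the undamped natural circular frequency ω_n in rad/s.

1.07 rad/s

For a simple pendulum ω_n = √(g/L) = √(9.81/8.49) = √1.155 = 1.075 rad/s.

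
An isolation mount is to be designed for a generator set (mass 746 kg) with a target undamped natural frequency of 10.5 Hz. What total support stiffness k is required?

3250000 N/m

ω_n = 2πf_n = 2π × 10.5 = 65.97 rad/s.
k = m·ω_n² = 746 × 65.97² = 746 × 4352 = 3247000 N/m.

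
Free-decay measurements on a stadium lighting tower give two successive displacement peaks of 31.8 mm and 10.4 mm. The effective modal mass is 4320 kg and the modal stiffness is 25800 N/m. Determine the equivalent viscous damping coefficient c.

Logarithmic decrement δ = (1/n)·ln(x₀/x_n) = (1/1)·ln(31.8/10.4) = (1/1)·ln(3.058) = 1.118.
ζ = δ/√(4π² + δ²) = 1.118/√(39.48 + 1.25) = 1.118/6.382 = 0.1751.
c = ζ · 2√(km) = 0.1751 × 2√(25800 × 4320) = 0.1751 × 21110 = 3698 N·s/m.

3700 N·s/m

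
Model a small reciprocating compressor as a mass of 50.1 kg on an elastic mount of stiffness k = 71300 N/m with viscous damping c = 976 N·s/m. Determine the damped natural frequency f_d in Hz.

ω_n = √(k/m) = √(71300/50.1) = 37.72 rad/s.
Critical damping c_c = 2√(k·m) = 2√(71300 × 50.1) = 3780 N·s/m, so ζ = c/c_c = 976/3780 = 0.2582.
ω_d = ω_n√(1 − ζ²) = 37.72 × √(1 − 0.0667) = 36.45 rad/s.
f_d = ω_d/(2π) = 5.800 Hz.

5.80 Hz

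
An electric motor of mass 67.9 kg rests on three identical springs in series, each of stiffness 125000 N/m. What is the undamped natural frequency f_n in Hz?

Series springs: 1/k_eq = 3/125000, so k_eq = 125000/3 = 41670 N/m.
ω_n = √(k_eq/m) = √(41670/67.9) = √613.6 = 24.77 rad/s.
f_n = ω_n/(2π) = 24.77/6.283 = 3.943 Hz.

3.94 Hz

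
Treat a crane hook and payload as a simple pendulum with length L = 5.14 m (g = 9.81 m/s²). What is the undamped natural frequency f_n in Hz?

For a simple pendulum ω_n = √(g/L) = √(9.81/5.14) = √1.909 = 1.382 rad/s.
f_n = ω_n/(2π) = 1.382/6.283 = 0.2199 Hz.

0.220 Hz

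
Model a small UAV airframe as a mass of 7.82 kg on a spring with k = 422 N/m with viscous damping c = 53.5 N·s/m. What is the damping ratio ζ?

0.466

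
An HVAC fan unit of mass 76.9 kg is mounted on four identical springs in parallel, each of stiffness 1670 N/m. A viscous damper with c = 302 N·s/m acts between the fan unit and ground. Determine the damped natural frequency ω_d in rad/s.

9.11 rad/s

Parallel springs add: k_eq = 4 × 1670 = 6680 N/m.
ω_n = √(k_eq/m) = √(6680/76.9) = 9.320 rad/s.
Critical damping c_c = 2√(k_eq·m) = 2√(6680 × 76.9) = 1433 N·s/m, so ζ = c/c_c = 302/1433 = 0.2107.
ω_d = ω_n√(1 − ζ²) = 9.320 × √(1 − 0.0444) = 9.111 rad/s.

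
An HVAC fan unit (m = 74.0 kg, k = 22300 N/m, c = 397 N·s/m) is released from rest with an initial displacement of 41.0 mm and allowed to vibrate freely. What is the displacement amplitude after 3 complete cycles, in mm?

ζ = c/(2√(km)) = 397/(2√(22300 × 74.0)) = 397/2569 = 0.1545.
Logarithmic decrement δ = 2πζ/√(1 − ζ²) = 2π × 0.1545/√(1 − 0.0239) = 0.9827.
After n cycles, x_n/x₀ = e^(−nδ), so x_3 = 41.0 × e^(−3 × 0.9827) = 41.0 × 0.05244 = 2.150 mm.

2.15 mm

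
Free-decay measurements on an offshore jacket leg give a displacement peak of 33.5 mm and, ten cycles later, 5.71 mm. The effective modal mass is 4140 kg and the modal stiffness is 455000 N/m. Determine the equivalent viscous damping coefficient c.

2440 N·s/m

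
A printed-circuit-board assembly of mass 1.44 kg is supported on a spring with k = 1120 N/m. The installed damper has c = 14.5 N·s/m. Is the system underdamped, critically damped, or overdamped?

c_c = 2√(k·m) = 80.32 N·s/m; ζ = c/c_c = 14.5/80.32 = 0.181.
Since ζ < 1 the system is underdamped.

underdamped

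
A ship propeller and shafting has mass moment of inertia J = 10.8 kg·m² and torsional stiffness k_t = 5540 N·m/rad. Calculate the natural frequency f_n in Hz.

3.60 Hz

ω_n = √(k_t/J) = √(5540/10.8) = √513.0 = 22.65 rad/s.
f_n = ω_n/(2π) = 22.65/6.283 = 3.605 Hz.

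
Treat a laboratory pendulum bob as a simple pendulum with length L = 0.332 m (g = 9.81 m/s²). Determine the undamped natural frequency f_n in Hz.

0.865 Hz

For a simple pendulum ω_n = √(g/L) = √(9.81/0.332) = √29.55 = 5.436 rad/s.
f_n = ω_n/(2π) = 5.436/6.283 = 0.8651 Hz.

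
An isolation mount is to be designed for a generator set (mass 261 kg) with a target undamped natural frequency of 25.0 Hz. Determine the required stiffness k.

ω_n = 2πf_n = 2π × 25.0 = 157.1 rad/s.
k = m·ω_n² = 261 × 157.1² = 261 × 24670 = 6440000 N/m.

6440000 N/m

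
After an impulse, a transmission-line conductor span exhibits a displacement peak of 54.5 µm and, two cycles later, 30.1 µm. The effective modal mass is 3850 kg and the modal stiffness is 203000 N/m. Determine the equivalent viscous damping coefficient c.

2640 N·s/m

Logarithmic decrement δ = (1/n)·ln(x₀/x_n) = (1/2)·ln(54.5/30.1) = (1/2)·ln(1.811) = 0.2968.
ζ = δ/√(4π² + δ²) = 0.2968/√(39.48 + 0.0881) = 0.2968/6.290 = 0.04719.
c = ζ · 2√(km) = 0.04719 × 2√(203000 × 3850) = 0.04719 × 55910 = 2639 N·s/m.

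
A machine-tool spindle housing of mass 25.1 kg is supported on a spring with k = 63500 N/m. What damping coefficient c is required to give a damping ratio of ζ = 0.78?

1970 N·s/m

c_c = 2√(k·m) = 2√(63500 × 25.1) = 2525 N·s/m.
c = ζ·c_c = 0.78 × 2525 = 1969 N·s/m.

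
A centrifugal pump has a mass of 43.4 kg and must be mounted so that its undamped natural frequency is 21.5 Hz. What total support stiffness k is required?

ω_n = 2πf_n = 2π × 21.5 = 135.1 rad/s.
k = m·ω_n² = 43.4 × 135.1² = 43.4 × 18250 = 792000 N/m.

792000 N/m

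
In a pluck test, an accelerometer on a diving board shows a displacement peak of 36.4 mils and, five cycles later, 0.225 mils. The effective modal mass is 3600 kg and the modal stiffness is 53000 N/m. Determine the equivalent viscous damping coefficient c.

Logarithmic decrement δ = (1/n)·ln(x₀/x_n) = (1/5)·ln(36.4/0.225) = (1/5)·ln(161.8) = 1.017.
ζ = δ/√(4π² + δ²) = 1.017/√(39.48 + 1.03) = 1.017/6.365 = 0.1598.
c = ζ · 2√(km) = 0.1598 × 2√(53000 × 3600) = 0.1598 × 27630 = 4415 N·s/m.

4420 N·s/m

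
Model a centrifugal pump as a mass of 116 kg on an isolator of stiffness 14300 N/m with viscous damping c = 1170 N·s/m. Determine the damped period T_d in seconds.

ω_n = √(k/m) = √(14300/116) = 11.10 rad/s.
Critical damping c_c = 2√(k·m) = 2√(14300 × 116) = 2576 N·s/m, so ζ = c/c_c = 1170/2576 = 0.4542.
ω_d = ω_n√(1 − ζ²) = 11.10 × √(1 − 0.206) = 9.892 rad/s.
T_d = 2π/ω_d = 0.6352 s.

0.635 s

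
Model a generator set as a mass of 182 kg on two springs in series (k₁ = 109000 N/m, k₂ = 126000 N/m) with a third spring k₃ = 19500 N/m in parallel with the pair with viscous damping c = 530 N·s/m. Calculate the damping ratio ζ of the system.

0.0704

Series pair: k_s = k₁k₂/(k₁+k₂) = (109000)(126000)/(109000 + 126000) = 58440 N/m. In parallel with k₃: k_eq = 58440 + 19500 = 77940 N/m.
ω_n = √(k_eq/m) = √(77940/182) = 20.69 rad/s.
Critical damping c_c = 2√(k_eq·m) = 2√(77940 × 182) = 7533 N·s/m, so ζ = c/c_c = 530/7533 = 0.07036.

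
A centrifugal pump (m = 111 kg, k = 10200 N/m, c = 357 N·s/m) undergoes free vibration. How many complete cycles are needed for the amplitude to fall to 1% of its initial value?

5 cycles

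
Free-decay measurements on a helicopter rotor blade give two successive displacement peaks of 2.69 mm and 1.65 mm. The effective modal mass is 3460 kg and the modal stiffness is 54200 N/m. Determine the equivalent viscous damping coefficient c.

2120 N·s/m

Logarithmic decrement δ = (1/n)·ln(x₀/x_n) = (1/1)·ln(2.69/1.65) = (1/1)·ln(1.630) = 0.4888.
ζ = δ/√(4π² + δ²) = 0.4888/√(39.48 + 0.239) = 0.4888/6.302 = 0.07756.
c = ζ · 2√(km) = 0.07756 × 2√(54200 × 3460) = 0.07756 × 27390 = 2124 N·s/m.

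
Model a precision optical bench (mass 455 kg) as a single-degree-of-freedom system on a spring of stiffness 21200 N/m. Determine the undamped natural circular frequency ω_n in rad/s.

6.83 rad/s

ω_n = √(k/m) = √(21200/455) = √46.59 = 6.826 rad/s.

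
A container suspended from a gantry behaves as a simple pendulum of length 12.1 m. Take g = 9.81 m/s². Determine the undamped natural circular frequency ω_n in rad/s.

For a simple pendulum ω_n = √(g/L) = √(9.81/12.1) = √0.8107 = 0.9004 rad/s.

0.900 rad/s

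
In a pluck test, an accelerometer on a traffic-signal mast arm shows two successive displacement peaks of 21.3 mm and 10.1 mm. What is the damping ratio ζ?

0.118

Logarithmic decrement δ = (1/n)·ln(x₀/x_n) = (1/1)·ln(21.3/10.1) = (1/1)·ln(2.109) = 0.7462.
ζ = δ/√(4π² + δ²) = 0.7462/√(39.48 + 0.557) = 0.7462/6.327 = 0.1179.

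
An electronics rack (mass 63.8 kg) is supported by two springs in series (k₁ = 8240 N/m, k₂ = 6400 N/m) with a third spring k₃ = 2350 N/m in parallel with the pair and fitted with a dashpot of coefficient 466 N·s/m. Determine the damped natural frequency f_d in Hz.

1.42 Hz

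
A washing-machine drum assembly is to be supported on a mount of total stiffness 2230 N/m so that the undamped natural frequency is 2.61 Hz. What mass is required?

8.29 kg

ω_n = 2πf_n = 2π × 2.61 = 16.40 rad/s.
m = k/ω_n² = 2230/16.40² = 2230/268.9 = 8.292 kg.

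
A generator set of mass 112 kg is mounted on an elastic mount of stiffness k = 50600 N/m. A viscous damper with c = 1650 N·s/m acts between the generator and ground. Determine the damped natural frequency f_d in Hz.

3.17 Hz

ω_n = √(k/m) = √(50600/112) = 21.26 rad/s.
Critical damping c_c = 2√(k·m) = 2√(50600 × 112) = 4761 N·s/m, so ζ = c/c_c = 1650/4761 = 0.3466.
ω_d = ω_n√(1 − ζ²) = 21.26 × √(1 − 0.120) = 19.94 rad/s.
f_d = ω_d/(2π) = 3.173 Hz.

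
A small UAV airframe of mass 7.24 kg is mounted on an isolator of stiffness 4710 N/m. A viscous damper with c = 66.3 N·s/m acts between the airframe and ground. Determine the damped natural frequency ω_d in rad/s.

25.1 rad/s

ω_n = √(k/m) = √(4710/7.24) = 25.51 rad/s.
Critical damping c_c = 2√(k·m) = 2√(4710 × 7.24) = 369.3 N·s/m, so ζ = c/c_c = 66.3/369.3 = 0.1795.
ω_d = ω_n√(1 − ζ²) = 25.51 × √(1 − 0.0322) = 25.09 rad/s.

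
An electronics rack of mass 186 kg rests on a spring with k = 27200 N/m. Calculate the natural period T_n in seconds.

0.520 s

ω_n = √(k/m) = √(27200/186) = √146.2 = 12.09 rad/s.
T_n = 2π/ω_n = 6.283/12.09 = 0.5196 s.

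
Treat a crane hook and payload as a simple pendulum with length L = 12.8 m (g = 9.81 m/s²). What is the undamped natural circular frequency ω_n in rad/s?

For a simple pendulum ω_n = √(g/L) = √(9.81/12.8) = √0.7664 = 0.8754 rad/s.

0.875 rad/s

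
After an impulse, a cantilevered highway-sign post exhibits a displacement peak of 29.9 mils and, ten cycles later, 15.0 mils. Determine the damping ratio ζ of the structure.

0.0110

Logarithmic decrement δ = (1/n)·ln(x₀/x_n) = (1/10)·ln(29.9/15.0) = (1/10)·ln(1.993) = 0.06898.
ζ = δ/√(4π² + δ²) = 0.06898/√(39.48 + 0.00476) = 0.06898/6.284 = 0.01098.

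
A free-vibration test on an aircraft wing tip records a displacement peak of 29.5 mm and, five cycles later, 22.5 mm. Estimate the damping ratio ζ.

0.00862

Logarithmic decrement δ = (1/n)·ln(x₀/x_n) = (1/5)·ln(29.5/22.5) = (1/5)·ln(1.311) = 0.05417.
ζ = δ/√(4π² + δ²) = 0.05417/√(39.48 + 0.00293) = 0.05417/6.283 = 0.008622.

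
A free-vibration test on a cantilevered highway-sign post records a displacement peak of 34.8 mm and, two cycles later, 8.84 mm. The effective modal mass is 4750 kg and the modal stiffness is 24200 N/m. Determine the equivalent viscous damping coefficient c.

2320 N·s/m

Logarithmic decrement δ = (1/n)·ln(x₀/x_n) = (1/2)·ln(34.8/8.84) = (1/2)·ln(3.937) = 0.6852.
ζ = δ/√(4π² + δ²) = 0.6852/√(39.48 + 0.469) = 0.6852/6.320 = 0.1084.
c = ζ · 2√(km) = 0.1084 × 2√(24200 × 4750) = 0.1084 × 21440 = 2325 N·s/m.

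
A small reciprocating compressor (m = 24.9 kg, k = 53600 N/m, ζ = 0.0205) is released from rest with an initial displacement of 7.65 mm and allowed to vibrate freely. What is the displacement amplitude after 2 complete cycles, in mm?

5.91 mm

Logarithmic decrement δ = 2πζ/√(1 − ζ²) = 2π × 0.02050/√(1 − 0.000420) = 0.1288.
After n cycles, x_n/x₀ = e^(−nδ), so x_2 = 7.65 × e^(−2 × 0.1288) = 7.65 × 0.7729 = 5.912 mm.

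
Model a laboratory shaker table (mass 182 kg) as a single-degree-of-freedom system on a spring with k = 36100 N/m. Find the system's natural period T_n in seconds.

ω_n = √(k/m) = √(36100/182) = √198.4 = 14.08 rad/s.
T_n = 2π/ω_n = 6.283/14.08 = 0.4461 s.

0.446 s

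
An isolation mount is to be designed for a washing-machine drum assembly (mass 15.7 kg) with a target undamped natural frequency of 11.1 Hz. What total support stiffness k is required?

76400 N/m

ω_n = 2πf_n = 2π × 11.1 = 69.74 rad/s.
k = m·ω_n² = 15.7 × 69.74² = 15.7 × 4864 = 76370 N/m.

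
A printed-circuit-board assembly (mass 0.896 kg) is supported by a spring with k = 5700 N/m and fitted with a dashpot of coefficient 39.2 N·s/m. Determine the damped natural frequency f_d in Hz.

12.2 Hz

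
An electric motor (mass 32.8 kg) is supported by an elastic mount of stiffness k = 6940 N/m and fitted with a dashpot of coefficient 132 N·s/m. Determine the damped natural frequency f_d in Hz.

2.29 Hz

ω_n = √(k/m) = √(6940/32.8) = 14.55 rad/s.
Critical damping c_c = 2√(k·m) = 2√(6940 × 32.8) = 954.2 N·s/m, so ζ = c/c_c = 132/954.2 = 0.1383.
ω_d = ω_n√(1 − ζ²) = 14.55 × √(1 − 0.0191) = 14.41 rad/s.
f_d = ω_d/(2π) = 2.293 Hz.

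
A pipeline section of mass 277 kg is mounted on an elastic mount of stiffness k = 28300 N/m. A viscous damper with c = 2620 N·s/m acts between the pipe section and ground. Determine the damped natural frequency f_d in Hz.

ω_n = √(k/m) = √(28300/277) = 10.11 rad/s.
Critical damping c_c = 2√(k·m) = 2√(28300 × 277) = 5600 N·s/m, so ζ = c/c_c = 2620/5600 = 0.4679.
ω_d = ω_n√(1 − ζ²) = 10.11 × √(1 − 0.219) = 8.933 rad/s.
f_d = ω_d/(2π) = 1.422 Hz.

1.42 Hz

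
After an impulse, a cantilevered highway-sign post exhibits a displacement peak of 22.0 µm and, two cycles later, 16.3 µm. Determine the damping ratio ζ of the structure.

0.0239

Logarithmic decrement δ = (1/n)·ln(x₀/x_n) = (1/2)·ln(22.0/16.3) = (1/2)·ln(1.350) = 0.1499.
ζ = δ/√(4π² + δ²) = 0.1499/√(39.48 + 0.0225) = 0.1499/6.285 = 0.02386.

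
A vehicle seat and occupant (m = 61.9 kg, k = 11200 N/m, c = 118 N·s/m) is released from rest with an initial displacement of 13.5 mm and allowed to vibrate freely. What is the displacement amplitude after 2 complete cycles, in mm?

ζ = c/(2√(km)) = 118/(2√(11200 × 61.9)) = 118/1665 = 0.07086.
Logarithmic decrement δ = 2πζ/√(1 − ζ²) = 2π × 0.07086/√(1 − 0.00502) = 0.4463.
After n cycles, x_n/x₀ = e^(−nδ), so x_2 = 13.5 × e^(−2 × 0.4463) = 13.5 × 0.4096 = 5.529 mm.

5.53 mm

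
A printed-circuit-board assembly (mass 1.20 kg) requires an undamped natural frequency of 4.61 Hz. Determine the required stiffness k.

1010 N/m

ω_n = 2πf_n = 2π × 4.61 = 28.97 rad/s.
k = m·ω_n² = 1.20 × 28.97² = 1.20 × 839.0 = 1007 N/m.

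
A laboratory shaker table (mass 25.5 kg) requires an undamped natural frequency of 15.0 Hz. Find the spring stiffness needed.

ω_n = 2πf_n = 2π × 15.0 = 94.25 rad/s.
k = m·ω_n² = 25.5 × 94.25² = 25.5 × 8883 = 226500 N/m.

227000 N/m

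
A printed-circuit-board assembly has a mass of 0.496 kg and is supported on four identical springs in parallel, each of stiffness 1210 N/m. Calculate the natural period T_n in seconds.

Parallel springs add: k_eq = 4 × 1210 = 4840 N/m.
ω_n = √(k_eq/m) = √(4840/0.496) = √9758 = 98.78 rad/s.
T_n = 2π/ω_n = 6.283/98.78 = 0.06361 s.

0.0636 s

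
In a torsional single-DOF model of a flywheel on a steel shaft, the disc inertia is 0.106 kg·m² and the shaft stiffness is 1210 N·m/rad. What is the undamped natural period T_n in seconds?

ω_n = √(k_t/J) = √(1210/0.106) = √11420 = 106.8 rad/s.
T_n = 2π/ω_n = 6.283/106.8 = 0.05881 s.

0.0588 s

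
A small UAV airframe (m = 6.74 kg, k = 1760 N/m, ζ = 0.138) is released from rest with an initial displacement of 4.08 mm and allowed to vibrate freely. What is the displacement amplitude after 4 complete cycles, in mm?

Logarithmic decrement δ = 2πζ/√(1 − ζ²) = 2π × 0.1380/√(1 − 0.0190) = 0.8755.
After n cycles, x_n/x₀ = e^(−nδ), so x_4 = 4.08 × e^(−4 × 0.8755) = 4.08 × 0.03014 = 0.1230 mm.

0.123 mm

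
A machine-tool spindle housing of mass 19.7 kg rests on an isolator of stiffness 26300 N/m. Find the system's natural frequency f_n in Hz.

5.82 Hz

ω_n = √(k/m) = √(26300/19.7) = √1335 = 36.54 rad/s.
f_n = ω_n/(2π) = 36.54/6.283 = 5.815 Hz.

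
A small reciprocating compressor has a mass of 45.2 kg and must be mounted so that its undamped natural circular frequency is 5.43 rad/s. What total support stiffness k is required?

1330 N/m

k = m·ω_n² = 45.2 × 5.430² = 45.2 × 29.48 = 1333 N/m.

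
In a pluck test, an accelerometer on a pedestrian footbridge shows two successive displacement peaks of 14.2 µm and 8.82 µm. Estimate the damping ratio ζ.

Logarithmic decrement δ = (1/n)·ln(x₀/x_n) = (1/1)·ln(14.2/8.82) = (1/1)·ln(1.610) = 0.4762.
ζ = δ/√(4π² + δ²) = 0.4762/√(39.48 + 0.227) = 0.4762/6.301 = 0.07558.

0.0756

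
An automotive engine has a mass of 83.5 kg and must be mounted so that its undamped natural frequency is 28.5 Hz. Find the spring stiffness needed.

2680000 N/m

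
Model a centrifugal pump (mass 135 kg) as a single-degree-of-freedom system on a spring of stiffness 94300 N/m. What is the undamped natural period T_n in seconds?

0.238 s

ω_n = √(k/m) = √(94300/135) = √698.5 = 26.43 rad/s.
T_n = 2π/ω_n = 6.283/26.43 = 0.2377 s.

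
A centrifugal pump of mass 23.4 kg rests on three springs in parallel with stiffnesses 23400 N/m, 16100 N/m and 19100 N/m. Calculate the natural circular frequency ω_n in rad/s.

Parallel springs add: k_eq = 23400 + 16100 + 19100 = 58600 N/m.
ω_n = √(k_eq/m) = √(58600/23.4) = √2504 = 50.04 rad/s.

50.0 rad/s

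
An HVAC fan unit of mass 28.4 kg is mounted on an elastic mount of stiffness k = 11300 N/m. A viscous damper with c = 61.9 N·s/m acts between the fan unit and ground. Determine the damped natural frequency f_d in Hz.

3.17 Hz

ω_n = √(k/m) = √(11300/28.4) = 19.95 rad/s.
Critical damping c_c = 2√(k·m) = 2√(11300 × 28.4) = 1133 N·s/m, so ζ = c/c_c = 61.9/1133 = 0.05463.
ω_d = ω_n√(1 − ζ²) = 19.95 × √(1 − 0.00298) = 19.92 rad/s.
f_d = ω_d/(2π) = 3.170 Hz.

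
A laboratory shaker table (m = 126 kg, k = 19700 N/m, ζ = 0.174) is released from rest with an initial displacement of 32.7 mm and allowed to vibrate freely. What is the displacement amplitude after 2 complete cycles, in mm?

3.55 mm

Logarithmic decrement δ = 2πζ/√(1 − ζ²) = 2π × 0.1740/√(1 − 0.0303) = 1.110.
After n cycles, x_n/x₀ = e^(−nδ), so x_2 = 32.7 × e^(−2 × 1.110) = 32.7 × 0.1086 = 3.550 mm.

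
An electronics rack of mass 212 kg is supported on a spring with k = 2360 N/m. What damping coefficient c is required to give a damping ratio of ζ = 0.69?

c_c = 2√(k·m) = 2√(2360 × 212) = 1415 N·s/m.
c = ζ·c_c = 0.69 × 1415 = 976.1 N·s/m.

976 N·s/m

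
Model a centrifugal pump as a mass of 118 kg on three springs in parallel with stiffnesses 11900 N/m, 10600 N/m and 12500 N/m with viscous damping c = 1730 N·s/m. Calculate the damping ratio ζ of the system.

Parallel springs add: k_eq = 11900 + 10600 + 12500 = 35000 N/m.
ω_n = √(k_eq/m) = √(35000/118) = 17.22 rad/s.
Critical damping c_c = 2√(k_eq·m) = 2√(35000 × 118) = 4064 N·s/m, so ζ = c/c_c = 1730/4064 = 0.4256.

0.426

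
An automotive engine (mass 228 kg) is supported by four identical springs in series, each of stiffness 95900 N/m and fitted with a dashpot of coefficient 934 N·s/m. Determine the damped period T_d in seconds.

0.625 s

Series springs: 1/k_eq = 4/95900, so k_eq = 95900/4 = 23980 N/m.
ω_n = √(k_eq/m) = √(23980/228) = 10.25 rad/s.
Critical damping c_c = 2√(k_eq·m) = 2√(23980 × 228) = 4676 N·s/m, so ζ = c/c_c = 934/4676 = 0.1997.
ω_d = ω_n√(1 − ζ²) = 10.25 × √(1 − 0.0399) = 10.05 rad/s.
T_d = 2π/ω_d = 0.6253 s.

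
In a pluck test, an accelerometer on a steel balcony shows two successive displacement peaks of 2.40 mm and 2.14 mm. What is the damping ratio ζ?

0.0182

Logarithmic decrement δ = (1/n)·ln(x₀/x_n) = (1/1)·ln(2.40/2.14) = (1/1)·ln(1.121) = 0.1147.
ζ = δ/√(4π² + δ²) = 0.1147/√(39.48 + 0.0131) = 0.1147/6.284 = 0.01825.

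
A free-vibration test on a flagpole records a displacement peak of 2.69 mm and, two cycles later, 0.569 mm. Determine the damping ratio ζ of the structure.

0.123

Logarithmic decrement δ = (1/n)·ln(x₀/x_n) = (1/2)·ln(2.69/0.569) = (1/2)·ln(4.728) = 0.7767.
ζ = δ/√(4π² + δ²) = 0.7767/√(39.48 + 0.603) = 0.7767/6.331 = 0.1227.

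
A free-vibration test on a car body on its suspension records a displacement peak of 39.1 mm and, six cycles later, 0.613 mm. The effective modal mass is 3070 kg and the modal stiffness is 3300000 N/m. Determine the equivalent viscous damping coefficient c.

Logarithmic decrement δ = (1/n)·ln(x₀/x_n) = (1/6)·ln(39.1/0.613) = (1/6)·ln(63.78) = 0.6926.
ζ = δ/√(4π² + δ²) = 0.6926/√(39.48 + 0.480) = 0.6926/6.321 = 0.1096.
c = ζ · 2√(km) = 0.1096 × 2√(3300000 × 3070) = 0.1096 × 201300 = 22060 N·s/m.

22100 N·s/m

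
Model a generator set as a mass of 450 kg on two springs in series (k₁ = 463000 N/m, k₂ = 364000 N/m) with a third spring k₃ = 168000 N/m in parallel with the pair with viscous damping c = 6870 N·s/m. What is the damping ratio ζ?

0.266

Series pair: k_s = k₁k₂/(k₁+k₂) = (463000)(364000)/(463000 + 364000) = 203800 N/m. In parallel with k₃: k_eq = 203800 + 168000 = 371800 N/m.
ω_n = √(k_eq/m) = √(371800/450) = 28.74 rad/s.
Critical damping c_c = 2√(k_eq·m) = 2√(371800 × 450) = 25870 N·s/m, so ζ = c/c_c = 6870/25870 = 0.2656.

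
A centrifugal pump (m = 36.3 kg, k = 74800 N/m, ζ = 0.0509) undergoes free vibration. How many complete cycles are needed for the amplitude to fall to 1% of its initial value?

15 cycles

Logarithmic decrement δ = 2πζ/√(1 − ζ²) = 2π × 0.05090/√(1 − 0.00259) = 0.3202.
x_n/x₀ = e^(−nδ) ≤ 0.01; take ln: n ≥ ln(1/0.01)/δ = 4.605/0.3202 = 14.38.
So 15 complete cycles are required.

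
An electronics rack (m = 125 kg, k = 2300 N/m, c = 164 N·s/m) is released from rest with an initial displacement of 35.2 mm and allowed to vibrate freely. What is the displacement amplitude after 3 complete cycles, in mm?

1.90 mm

ζ = c/(2√(km)) = 164/(2√(2300 × 125)) = 164/1072 = 0.1529.
Logarithmic decrement δ = 2πζ/√(1 − ζ²) = 2π × 0.1529/√(1 − 0.0234) = 0.9723.
After n cycles, x_n/x₀ = e^(−nδ), so x_3 = 35.2 × e^(−3 × 0.9723) = 35.2 × 0.05410 = 1.904 mm.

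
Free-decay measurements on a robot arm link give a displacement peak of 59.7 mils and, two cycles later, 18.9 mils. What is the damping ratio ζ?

Logarithmic decrement δ = (1/n)·ln(x₀/x_n) = (1/2)·ln(59.7/18.9) = (1/2)·ln(3.159) = 0.5751.
ζ = δ/√(4π² + δ²) = 0.5751/√(39.48 + 0.331) = 0.5751/6.309 = 0.09115.

0.0911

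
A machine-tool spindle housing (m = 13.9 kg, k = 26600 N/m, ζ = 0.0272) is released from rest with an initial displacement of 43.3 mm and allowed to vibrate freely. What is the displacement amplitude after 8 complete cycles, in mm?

Logarithmic decrement δ = 2πζ/√(1 − ζ²) = 2π × 0.02720/√(1 − 0.000740) = 0.1710.
After n cycles, x_n/x₀ = e^(−nδ), so x_8 = 43.3 × e^(−8 × 0.1710) = 43.3 × 0.2547 = 11.03 mm.

11.0 mm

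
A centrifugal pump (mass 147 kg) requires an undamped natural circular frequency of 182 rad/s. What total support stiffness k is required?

k = m·ω_n² = 147 × 182.0² = 147 × 33120 = 4869000 N/m.

4870000 N/m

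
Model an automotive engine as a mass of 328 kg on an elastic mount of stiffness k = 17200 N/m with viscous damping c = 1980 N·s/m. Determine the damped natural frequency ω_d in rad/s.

ω_n = √(k/m) = √(17200/328) = 7.241 rad/s.
Critical damping c_c = 2√(k·m) = 2√(17200 × 328) = 4750 N·s/m, so ζ = c/c_c = 1980/4750 = 0.4168.
ω_d = ω_n√(1 − ζ²) = 7.241 × √(1 − 0.174) = 6.582 rad/s.

6.58 rad/s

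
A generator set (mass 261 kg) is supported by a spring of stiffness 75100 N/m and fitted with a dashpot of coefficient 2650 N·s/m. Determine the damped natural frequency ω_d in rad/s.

16.2 rad/s

ω_n = √(k/m) = √(75100/261) = 16.96 rad/s.
Critical damping c_c = 2√(k·m) = 2√(75100 × 261) = 8855 N·s/m, so ζ = c/c_c = 2650/8855 = 0.2993.
ω_d = ω_n√(1 − ζ²) = 16.96 × √(1 − 0.0896) = 16.19 rad/s.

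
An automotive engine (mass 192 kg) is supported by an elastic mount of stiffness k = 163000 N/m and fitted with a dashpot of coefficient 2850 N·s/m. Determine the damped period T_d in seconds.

0.223 s

ω_n = √(k/m) = √(163000/192) = 29.14 rad/s.
Critical damping c_c = 2√(k·m) = 2√(163000 × 192) = 11190 N·s/m, so ζ = c/c_c = 2850/11190 = 0.2547.
ω_d = ω_n√(1 − ζ²) = 29.14 × √(1 − 0.0649) = 28.18 rad/s.
T_d = 2π/ω_d = 0.2230 s.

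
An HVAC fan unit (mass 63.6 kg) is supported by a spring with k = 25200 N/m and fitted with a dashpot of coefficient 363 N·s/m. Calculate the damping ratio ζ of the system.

0.143

ω_n = √(k/m) = √(25200/63.6) = 19.91 rad/s.
Critical damping c_c = 2√(k·m) = 2√(25200 × 63.6) = 2532 N·s/m, so ζ = c/c_c = 363/2532 = 0.1434.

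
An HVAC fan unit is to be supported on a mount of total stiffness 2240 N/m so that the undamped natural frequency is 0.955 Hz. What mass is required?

ω_n = 2πf_n = 2π × 0.955 = 6.000 rad/s.
m = k/ω_n² = 2240/6.000² = 2240/36.01 = 62.21 kg.

62.2 kg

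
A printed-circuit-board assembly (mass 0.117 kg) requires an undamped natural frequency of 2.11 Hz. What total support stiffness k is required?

20.6 N/m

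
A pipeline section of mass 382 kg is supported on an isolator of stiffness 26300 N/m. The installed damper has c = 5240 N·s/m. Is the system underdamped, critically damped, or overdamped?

underdamped

c_c = 2√(k·m) = 6339 N·s/m; ζ = c/c_c = 5240/6339 = 0.827.
Since ζ < 1 the system is underdamped.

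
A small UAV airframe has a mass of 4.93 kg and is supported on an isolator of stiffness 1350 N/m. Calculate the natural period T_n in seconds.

0.380 s

ω_n = √(k/m) = √(1350/4.93) = √273.8 = 16.55 rad/s.
T_n = 2π/ω_n = 6.283/16.55 = 0.3797 s.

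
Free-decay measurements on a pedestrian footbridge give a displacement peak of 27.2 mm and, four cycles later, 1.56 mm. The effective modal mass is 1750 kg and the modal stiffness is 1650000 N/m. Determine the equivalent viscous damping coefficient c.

12100 N·s/m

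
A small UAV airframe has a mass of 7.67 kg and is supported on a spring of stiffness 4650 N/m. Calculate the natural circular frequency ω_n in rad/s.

ω_n = √(k/m) = √(4650/7.67) = √606.3 = 24.62 rad/s.

24.6 rad/s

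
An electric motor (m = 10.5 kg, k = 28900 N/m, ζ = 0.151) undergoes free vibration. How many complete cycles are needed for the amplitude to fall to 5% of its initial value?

4 cycles

Logarithmic decrement δ = 2πζ/√(1 − ζ²) = 2π × 0.1510/√(1 − 0.0228) = 0.9598.
x_n/x₀ = e^(−nδ) ≤ 0.05; take ln: n ≥ ln(1/0.05)/δ = 2.996/0.9598 = 3.121.
So 4 complete cycles are required.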